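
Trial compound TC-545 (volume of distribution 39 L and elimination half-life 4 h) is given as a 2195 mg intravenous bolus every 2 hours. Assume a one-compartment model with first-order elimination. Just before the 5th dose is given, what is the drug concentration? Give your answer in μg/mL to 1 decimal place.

101.9 μg/mL

f = (1/2)^(τ/t½) = (1/2)^(2/4) ≈ 0.7071.
C₀ = D/Vd = 2195/39 ≈ 56.282 μg/mL.
Before the 5th dose, 4 doses have been given. Superposition: Cmin = C₀·(f + f² + … + f^4).
≈ 56.282 × (0.7071 + 0.5000 + 0.3535 + 0.2500) ≈ 56.282 × 1.8106 ≈ 101.904 μg/mL.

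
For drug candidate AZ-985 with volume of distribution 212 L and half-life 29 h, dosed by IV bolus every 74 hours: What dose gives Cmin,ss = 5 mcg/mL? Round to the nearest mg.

τ/t½ = 74/29 ≈ 2.5517, so f = (1/2)^(74/29) ≈ 0.170551.
Cmin,ss = (D/Vd)·f/(1−f), so D = Cmin,ss·Vd·(1−f)/f.
D = 5 × 212 × (1−f)/f ≈ 5 × 212 × 4.86335 ≈ 5155.15 mg.

5155 mg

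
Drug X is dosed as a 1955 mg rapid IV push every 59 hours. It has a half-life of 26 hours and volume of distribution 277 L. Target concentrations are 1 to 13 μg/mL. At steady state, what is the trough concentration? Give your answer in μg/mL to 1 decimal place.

τ/t½ = 59/26 ≈ 2.2692, so fraction remaining f = (1/2)^(59/26) ≈ 0.2074.
Each bolus raises the concentration by D/Vd = 1955/277 ≈ 7.058 μg/mL.
Steady-state trough Cmin,ss = C₀·f/(1−f) ≈ 7.058 × 0.2074/0.7926 ≈ 1.847 μg/mL.
Trough 1.8 μg/mL vs MEC 1 μg/mL: adequate.

1.8 μg/mL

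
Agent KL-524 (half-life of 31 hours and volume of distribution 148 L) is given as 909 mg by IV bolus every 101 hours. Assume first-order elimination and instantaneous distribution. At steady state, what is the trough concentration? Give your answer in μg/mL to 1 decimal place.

0.7 μg/mL

τ/t½ = 101/31 ≈ 3.2581, so fraction remaining f = (1/2)^(101/31) ≈ 0.1045.
At steady state, accumulation factor R = 1/(1 − e^(−kτ)) ≈ 1.1167.
Single-dose peak C₀ = D/Vd = 909/148 ≈ 6.142 μg/mL.
Cmax,ss = C₀/(1 − f) ≈ 6.142/0.8955 ≈ 6.859 μg/mL.
One interval later, Cmin,ss = Cmax,ss·e^(−kτ) ≈ 6.859 × 0.1045 ≈ 0.717 μg/mL.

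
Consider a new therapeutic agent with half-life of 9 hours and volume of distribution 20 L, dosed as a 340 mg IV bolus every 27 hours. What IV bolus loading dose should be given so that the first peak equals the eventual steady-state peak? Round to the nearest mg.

f = (1/2)^(27/9) ≈ 0.125000; accumulation ratio R = 1/(1−f) ≈ 1.14286.
Loading dose to hit Cmax,ss on first dose: D_load = D_maint·R ≈ 340 × 1.14286 ≈ 388.57 mg.

389 mg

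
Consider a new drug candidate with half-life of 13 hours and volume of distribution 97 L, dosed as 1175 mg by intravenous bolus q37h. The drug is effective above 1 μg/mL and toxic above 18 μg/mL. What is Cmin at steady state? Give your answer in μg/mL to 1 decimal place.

k = ln2/t½ = ln2/13 ≈ 0.053319 h⁻¹; fraction remaining f = e^(−kτ) = e^(−0.053319×37) ≈ 0.1391.
Each bolus raises the concentration by D/Vd = 1175/97 ≈ 12.113 μg/mL.
Steady-state trough Cmin,ss = C₀·f/(1−f) ≈ 12.113 × 0.1391/0.8609 ≈ 1.957 μg/mL.
Trough 2.0 μg/mL vs MEC 1 μg/mL: adequate.

2.0 μg/mL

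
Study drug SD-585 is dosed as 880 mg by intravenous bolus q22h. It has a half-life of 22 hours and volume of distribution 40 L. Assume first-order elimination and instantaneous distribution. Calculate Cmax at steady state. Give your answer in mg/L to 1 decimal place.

44.0 mg/L

The dosing interval is 1 half-life, so f = 2^(−1) = 0.5.
Accumulation ratio R = 1/(1 − f) = 1/0.5 = 2/1.
Single-dose peak C₀ = D/Vd = 880/40 = 22 mg/L.
Steady-state peak Cmax,ss = C₀·R = 22 × 2/1 ≈ 44.000 mg/L.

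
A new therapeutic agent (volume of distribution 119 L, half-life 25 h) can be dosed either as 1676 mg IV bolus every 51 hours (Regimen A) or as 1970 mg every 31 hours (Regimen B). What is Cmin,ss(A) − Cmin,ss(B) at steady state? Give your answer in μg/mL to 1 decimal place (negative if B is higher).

-7.6 μg/mL

Regimen A: f = (1/2)^(51/25) ≈ 0.2432; Cmin,ss = (1676/119)·f/(1−f) ≈ 4.526 μg/mL.
Regimen B: f = (1/2)^(31/25) ≈ 0.4234; Cmin,ss = (1970/119)·f/(1−f) ≈ 12.156 μg/mL.
Difference ≈ 4.526 − 12.156 ≈ -7.630 μg/mL.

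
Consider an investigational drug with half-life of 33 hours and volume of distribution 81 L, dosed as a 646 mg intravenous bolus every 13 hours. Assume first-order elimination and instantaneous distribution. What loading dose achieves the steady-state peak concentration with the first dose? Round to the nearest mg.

f = (1/2)^(13/33) ≈ 0.761049; accumulation ratio R = 1/(1−f) ≈ 4.18496.
Loading dose to hit Cmax,ss on first dose: D_load = D_maint·R ≈ 646 × 4.18496 ≈ 2703.48 mg.

2703 mg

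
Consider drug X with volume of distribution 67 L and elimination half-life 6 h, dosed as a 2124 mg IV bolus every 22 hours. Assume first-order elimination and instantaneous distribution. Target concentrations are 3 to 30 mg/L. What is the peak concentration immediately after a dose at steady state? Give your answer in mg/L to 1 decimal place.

τ/t½ = 22/6 ≈ 3.6667, so fraction remaining f = (1/2)^(22/6) ≈ 0.0787.
Accumulation ratio R = 1/(1 − f) ≈ 1/0.9213 ≈ 1.0854.
Each bolus raises the concentration by D/Vd = 2124/67 ≈ 31.701 mg/L.
Steady-state peak Cmax,ss = C₀·R ≈ 31.701 × 1.0854 ≈ 34.408 mg/L.
Peak 34.4 mg/L vs MTC 30 mg/L: exceeds toxic threshold.

34.4 mg/L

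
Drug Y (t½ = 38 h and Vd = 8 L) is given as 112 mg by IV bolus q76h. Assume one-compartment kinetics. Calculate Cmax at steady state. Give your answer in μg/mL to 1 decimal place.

The dosing interval is 2 half-lives, so f = 2^(−2) = 0.25.
Accumulation ratio R = 1/(1 − f) = 1/0.75 = 4/3.
Single-dose peak C₀ = D/Vd = 112/8 = 14 μg/mL.
Steady-state peak Cmax,ss = C₀·R = 14 × 4/3 ≈ 18.667 μg/mL.

18.7 μg/mL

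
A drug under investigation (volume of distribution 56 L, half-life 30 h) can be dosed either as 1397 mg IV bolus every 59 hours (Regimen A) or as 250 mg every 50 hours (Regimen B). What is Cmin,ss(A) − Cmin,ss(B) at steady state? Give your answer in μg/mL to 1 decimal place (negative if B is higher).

6.5 μg/mL

Regimen A: f = (1/2)^(59/30) ≈ 0.2558; Cmin,ss = (1397/56)·f/(1−f) ≈ 8.575 μg/mL.
Regimen B: f = (1/2)^(50/30) ≈ 0.3150; Cmin,ss = (250/56)·f/(1−f) ≈ 2.053 μg/mL.
Difference ≈ 8.575 − 2.053 ≈ 6.522 μg/mL.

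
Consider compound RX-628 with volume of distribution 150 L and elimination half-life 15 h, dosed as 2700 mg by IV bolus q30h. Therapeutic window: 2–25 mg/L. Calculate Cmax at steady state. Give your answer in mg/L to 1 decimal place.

τ = 30 h = 2 half-lives, so f = (1/2)^2 = 0.25.
Accumulation ratio R = 1/(1 − f) = 1/0.75 = 4/3.
Single-dose peak C₀ = D/Vd = 2700/150 = 18 mg/L.
Steady-state peak Cmax,ss = C₀·R = 18 × 4/3 ≈ 24.000 mg/L.
Peak 24.0 mg/L vs MTC 25 mg/L: below toxic threshold.

24.0 mg/L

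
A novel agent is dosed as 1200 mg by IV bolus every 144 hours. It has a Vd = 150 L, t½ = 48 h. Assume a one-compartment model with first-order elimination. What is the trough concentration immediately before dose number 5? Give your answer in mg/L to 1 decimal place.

1.1 mg/L

f = (1/2)^(τ/t½) = (1/2)^(144/48) ≈ 0.1250.
C₀ = D/Vd = 1200/150 ≈ 8.000 mg/L.
Before the 5th dose, 4 doses have been given. Superposition: Cmin = C₀·(f + f² + … + f^4).
≈ 8.000 × (0.1250 + 0.0156 + 0.0020 + 0.0002) ≈ 8.000 × 0.1428 ≈ 1.142 mg/L.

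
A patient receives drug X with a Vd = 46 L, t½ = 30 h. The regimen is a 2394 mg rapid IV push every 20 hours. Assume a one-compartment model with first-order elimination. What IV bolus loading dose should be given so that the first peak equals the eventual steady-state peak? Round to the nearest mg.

6470 mg

f = (1/2)^(20/30) ≈ 0.629961; accumulation ratio R = 1/(1−f) ≈ 2.70242.
Loading dose to hit Cmax,ss on first dose: D_load = D_maint·R ≈ 2394 × 2.70242 ≈ 6469.59 mg.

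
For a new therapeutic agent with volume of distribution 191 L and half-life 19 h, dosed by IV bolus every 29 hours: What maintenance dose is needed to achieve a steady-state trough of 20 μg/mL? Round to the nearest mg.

τ/t½ = 29/19 ≈ 1.5263, so f = (1/2)^(29/19) ≈ 0.347163.
Cmin,ss = (D/Vd)·f/(1−f), so D = Cmin,ss·Vd·(1−f)/f.
D = 20 × 191 × (1−f)/f ≈ 20 × 191 × 1.88049 ≈ 7183.47 mg.

7183 mg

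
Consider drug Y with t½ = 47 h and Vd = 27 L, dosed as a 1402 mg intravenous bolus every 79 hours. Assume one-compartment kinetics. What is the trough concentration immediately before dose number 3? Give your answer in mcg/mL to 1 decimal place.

f = (1/2)^(τ/t½) = (1/2)^(79/47) ≈ 0.3119.
C₀ = D/Vd = 1402/27 ≈ 51.926 mcg/mL.
Before the 3rd dose, 2 doses have been given. Superposition: Cmin = C₀·(f + f²).
≈ 51.926 × (0.3119 + 0.0973) ≈ 51.926 × 0.4092 ≈ 21.248 mcg/mL.

21.2 mcg/mL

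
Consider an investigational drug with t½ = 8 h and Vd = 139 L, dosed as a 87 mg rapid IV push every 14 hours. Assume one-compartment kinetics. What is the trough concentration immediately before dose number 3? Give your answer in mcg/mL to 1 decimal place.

0.2 mcg/mL

f = (1/2)^(τ/t½) = (1/2)^(14/8) ≈ 0.2973.
C₀ = D/Vd = 87/139 ≈ 0.626 mcg/mL.
Before the 3rd dose, 2 doses have been given. Superposition: Cmin = C₀·(f + f²).
≈ 0.626 × (0.2973 + 0.0884) ≈ 0.626 × 0.3857 ≈ 0.241 mcg/mL.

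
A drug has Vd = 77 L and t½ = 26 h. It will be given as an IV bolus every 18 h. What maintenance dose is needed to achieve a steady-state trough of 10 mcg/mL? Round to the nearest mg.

474 mg

τ/t½ = 18/26 ≈ 0.69231, so f = (1/2)^(18/26) ≈ 0.618863.
Cmin,ss = (D/Vd)·f/(1−f), so D = Cmin,ss·Vd·(1−f)/f.
D = 10 × 77 × (1−f)/f ≈ 10 × 77 × 0.61587 ≈ 474.22 mg.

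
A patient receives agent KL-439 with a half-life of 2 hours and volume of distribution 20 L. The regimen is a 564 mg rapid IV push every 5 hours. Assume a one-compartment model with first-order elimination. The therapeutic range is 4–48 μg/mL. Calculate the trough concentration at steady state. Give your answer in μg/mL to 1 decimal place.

k = ln2/t½ = ln2/2 ≈ 0.346574 h⁻¹; fraction remaining f = e^(−kτ) = e^(−0.346574×5) ≈ 0.1768.
At steady state, accumulation factor R = 1/(1 − e^(−kτ)) ≈ 1.2148.
Single-dose peak C₀ = D/Vd = 564/20 ≈ 28.200 μg/mL.
Cmax,ss = C₀/(1 − f) ≈ 28.200/0.8232 ≈ 34.257 μg/mL.
Steady-state trough Cmin,ss = Cmax,ss·f ≈ 34.257 × 0.1768 ≈ 6.057 μg/mL.
Trough 6.1 μg/mL vs MEC 4 μg/mL: adequate.

6.1 μg/mL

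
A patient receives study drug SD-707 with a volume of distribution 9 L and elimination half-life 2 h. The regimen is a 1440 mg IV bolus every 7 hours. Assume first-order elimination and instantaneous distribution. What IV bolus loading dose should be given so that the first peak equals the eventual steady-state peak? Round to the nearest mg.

f = (1/2)^(7/2) ≈ 0.088388; accumulation ratio R = 1/(1−f) ≈ 1.09696.
Loading dose to hit Cmax,ss on first dose: D_load = D_maint·R ≈ 1440 × 1.09696 ≈ 1579.62 mg.

1580 mg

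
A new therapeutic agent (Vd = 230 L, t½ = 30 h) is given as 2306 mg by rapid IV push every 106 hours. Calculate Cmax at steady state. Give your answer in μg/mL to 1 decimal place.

Over one 106-h interval, 106/30 ≈ 3.5333 half-lives elapse, leaving f ≈ 0.0864 of each dose.
Accumulation ratio R = 1/(1 − f) ≈ 1/0.9136 ≈ 1.0946.
Each bolus raises the concentration by D/Vd = 2306/230 ≈ 10.026 μg/mL.
Steady-state peak Cmax,ss = C₀·R ≈ 10.026 × 1.0946 ≈ 10.974 μg/mL.

11.0 μg/mL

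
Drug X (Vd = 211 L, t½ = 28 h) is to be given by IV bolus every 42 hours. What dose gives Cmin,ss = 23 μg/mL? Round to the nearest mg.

8873 mg

τ/t½ = 42/28 ≈ 1.5, so f = (1/2)^(42/28) ≈ 0.353553.
Cmin,ss = (D/Vd)·f/(1−f), so D = Cmin,ss·Vd·(1−f)/f.
D = 23 × 211 × (1−f)/f ≈ 23 × 211 × 1.82843 ≈ 8873.37 mg.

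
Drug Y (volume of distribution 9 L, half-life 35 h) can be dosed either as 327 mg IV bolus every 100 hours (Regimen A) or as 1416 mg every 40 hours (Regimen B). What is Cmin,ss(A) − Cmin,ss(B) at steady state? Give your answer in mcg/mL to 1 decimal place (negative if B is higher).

-124.4 mcg/mL

Regimen A: f = (1/2)^(100/35) ≈ 0.1380; Cmin,ss = (327/9)·f/(1−f) ≈ 5.817 mcg/mL.
Regimen B: f = (1/2)^(40/35) ≈ 0.4529; Cmin,ss = (1416/9)·f/(1−f) ≈ 130.244 mcg/mL.
Difference ≈ 5.817 − 130.244 ≈ -124.427 mcg/mL.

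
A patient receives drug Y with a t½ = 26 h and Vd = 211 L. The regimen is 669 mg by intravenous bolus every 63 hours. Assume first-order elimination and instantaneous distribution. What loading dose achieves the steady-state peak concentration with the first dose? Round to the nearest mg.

822 mg

f = (1/2)^(63/26) ≈ 0.186458; accumulation ratio R = 1/(1−f) ≈ 1.22919.
Loading dose to hit Cmax,ss on first dose: D_load = D_maint·R ≈ 669 × 1.22919 ≈ 822.33 mg.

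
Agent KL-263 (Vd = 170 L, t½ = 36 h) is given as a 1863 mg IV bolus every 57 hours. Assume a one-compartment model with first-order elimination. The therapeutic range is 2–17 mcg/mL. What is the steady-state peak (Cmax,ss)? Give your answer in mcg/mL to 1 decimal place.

16.4 mcg/mL

k = ln2/t½ = ln2/36 ≈ 0.019254 h⁻¹; fraction remaining f = e^(−kτ) = e^(−0.019254×57) ≈ 0.3337.
Accumulation ratio R = 1/(1 − f) ≈ 1/0.6663 ≈ 1.5008.
Single-dose peak C₀ = D/Vd = 1863/170 ≈ 10.959 mcg/mL.
Cmax,ss = C₀/(1 − f) ≈ 10.959/0.6663 ≈ 16.448 mcg/mL.
Peak 16.4 mcg/mL vs MTC 17 mcg/mL: below toxic threshold.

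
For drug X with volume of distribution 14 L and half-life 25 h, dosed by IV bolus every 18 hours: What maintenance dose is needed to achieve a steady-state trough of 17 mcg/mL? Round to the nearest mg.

τ/t½ = 18/25 ≈ 0.72, so f = (1/2)^(18/25) ≈ 0.607097.
Cmin,ss = (D/Vd)·f/(1−f), so D = Cmin,ss·Vd·(1−f)/f.
D = 17 × 14 × (1−f)/f ≈ 17 × 14 × 0.64718 ≈ 154.03 mg.

154 mg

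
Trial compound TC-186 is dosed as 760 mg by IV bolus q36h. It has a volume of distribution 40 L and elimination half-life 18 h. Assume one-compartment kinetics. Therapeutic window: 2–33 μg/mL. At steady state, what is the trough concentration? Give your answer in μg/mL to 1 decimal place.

The dosing interval is 2 half-lives, so f = 2^(−2) = 0.25.
At steady state, R = 1/(1 − 0.25) = 4/3.
Single-dose peak C₀ = D/Vd = 760/40 = 19 μg/mL.
Steady-state peak Cmax,ss = C₀·R = 19 × 4/3 ≈ 25.333 μg/mL.
Steady-state trough Cmin,ss = Cmax,ss·f ≈ 25.333 × 0.25 ≈ 6.333 μg/mL.
Trough 6.3 μg/mL vs MEC 2 μg/mL: adequate.

6.3 μg/mL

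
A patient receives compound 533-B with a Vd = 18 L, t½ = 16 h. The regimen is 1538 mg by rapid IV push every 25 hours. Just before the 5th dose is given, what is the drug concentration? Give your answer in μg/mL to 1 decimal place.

f = (1/2)^(τ/t½) = (1/2)^(25/16) ≈ 0.3386.
C₀ = D/Vd = 1538/18 ≈ 85.444 μg/mL.
Before the 5th dose, 4 doses have been given. Superposition: Cmin = C₀·(f + f² + … + f^4).
≈ 85.444 × (0.3386 + 0.1146 + 0.0388 + 0.0131) ≈ 85.444 × 0.5051 ≈ 43.158 μg/mL.

43.2 μg/mL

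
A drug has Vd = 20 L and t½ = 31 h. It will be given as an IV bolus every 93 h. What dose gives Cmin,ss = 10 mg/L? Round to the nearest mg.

τ/t½ = 93/31 ≈ 3, so f = (1/2)^(93/31) ≈ 0.125000.
Cmin,ss = (D/Vd)·f/(1−f), so D = Cmin,ss·Vd·(1−f)/f.
D = 10 × 20 × (1−f)/f ≈ 10 × 20 × 7.00000 ≈ 1400.00 mg.

1400 mg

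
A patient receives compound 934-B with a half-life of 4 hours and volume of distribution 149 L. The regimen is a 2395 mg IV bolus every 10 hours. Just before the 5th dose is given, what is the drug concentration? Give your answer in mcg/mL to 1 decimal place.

f = (1/2)^(τ/t½) = (1/2)^(10/4) ≈ 0.1768.
C₀ = D/Vd = 2395/149 ≈ 16.074 mcg/mL.
Before the 5th dose, 4 doses have been given. Superposition: Cmin = C₀·(f + f² + … + f^4).
≈ 16.074 × (0.1768 + 0.0313 + 0.0055 + 0.0010) ≈ 16.074 × 0.2146 ≈ 3.449 mcg/mL.

3.4 mcg/mL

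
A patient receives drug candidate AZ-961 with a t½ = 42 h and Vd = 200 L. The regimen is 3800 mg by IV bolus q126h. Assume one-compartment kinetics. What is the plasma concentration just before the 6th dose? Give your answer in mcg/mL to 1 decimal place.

2.7 mcg/mL

f = (1/2)^(τ/t½) = (1/2)^(126/42) ≈ 0.1250.
C₀ = D/Vd = 3800/200 ≈ 19.000 mcg/mL.
Before the 6th dose, 5 doses have been given. Superposition: Cmin = C₀·(f + f² + … + f^5).
≈ 19.000 × (0.1250 + 0.0156 + 0.0020 + 0.0002 + 0.0000) ≈ 19.000 × 0.1428 ≈ 2.713 mcg/mL.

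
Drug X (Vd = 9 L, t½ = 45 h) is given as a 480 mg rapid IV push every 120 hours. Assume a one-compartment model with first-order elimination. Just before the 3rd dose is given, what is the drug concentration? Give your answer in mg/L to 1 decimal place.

9.7 mg/L

f = (1/2)^(τ/t½) = (1/2)^(120/45) ≈ 0.1575.
C₀ = D/Vd = 480/9 ≈ 53.333 mg/L.
Before the 3rd dose, 2 doses have been given. Superposition: Cmin = C₀·(f + f²).
≈ 53.333 × (0.1575 + 0.0248) ≈ 53.333 × 0.1823 ≈ 9.723 mg/L.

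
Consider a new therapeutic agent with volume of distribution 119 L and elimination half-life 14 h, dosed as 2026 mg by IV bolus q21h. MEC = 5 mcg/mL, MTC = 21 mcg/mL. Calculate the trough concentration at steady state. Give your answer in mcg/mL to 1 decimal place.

9.3 mcg/mL

Over one 21-h interval, 21/14 ≈ 1.5 half-lives elapse, leaving f ≈ 0.3536 of each dose.
Single-dose peak C₀ = D/Vd = 2026/119 ≈ 17.025 mcg/mL.
Steady-state trough Cmin,ss = C₀·f/(1−f) ≈ 17.025 × 0.3536/0.6464 ≈ 9.313 mcg/mL.
Trough 9.3 mcg/mL vs MEC 5 mcg/mL: adequate.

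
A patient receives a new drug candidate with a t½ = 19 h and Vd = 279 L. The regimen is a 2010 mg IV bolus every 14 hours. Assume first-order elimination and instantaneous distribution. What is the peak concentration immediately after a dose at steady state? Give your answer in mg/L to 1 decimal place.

18.0 mg/L

Over one 14-h interval, 14/19 ≈ 0.73684 half-lives elapse, leaving f ≈ 0.6001 of each dose.
At steady state, accumulation factor R = 1/(1 − e^(−kτ)) ≈ 2.5006.
Single-dose peak C₀ = D/Vd = 2010/279 ≈ 7.204 mg/L.
Steady-state peak Cmax,ss = C₀·R ≈ 7.204 × 2.5006 ≈ 18.014 mg/L.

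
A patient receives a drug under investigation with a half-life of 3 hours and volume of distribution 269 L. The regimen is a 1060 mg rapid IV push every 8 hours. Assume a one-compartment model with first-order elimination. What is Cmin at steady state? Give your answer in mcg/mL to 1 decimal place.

τ/t½ = 8/3 ≈ 2.6667, so fraction remaining f = (1/2)^(8/3) ≈ 0.1575.
At steady state, accumulation factor R = 1/(1 − e^(−kτ)) ≈ 1.1869.
Each bolus raises the concentration by D/Vd = 1060/269 ≈ 3.941 mcg/mL.
Steady-state peak Cmax,ss = C₀·R ≈ 3.941 × 1.1869 ≈ 4.678 mcg/mL.
One interval later, Cmin,ss = Cmax,ss·e^(−kτ) ≈ 4.678 × 0.1575 ≈ 0.737 mcg/mL.

0.7 mcg/mL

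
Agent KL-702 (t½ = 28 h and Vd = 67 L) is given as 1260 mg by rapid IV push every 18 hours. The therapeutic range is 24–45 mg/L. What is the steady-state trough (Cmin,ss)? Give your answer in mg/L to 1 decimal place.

τ/t½ = 18/28 ≈ 0.64286, so fraction remaining f = (1/2)^(18/28) ≈ 0.6404.
At steady state, accumulation factor R = 1/(1 − e^(−kτ)) ≈ 2.7809.
Single-dose peak C₀ = D/Vd = 1260/67 ≈ 18.806 mg/L.
Cmax,ss = C₀/(1 − f) ≈ 18.806/0.3596 ≈ 52.297 mg/L.
One interval later, Cmin,ss = Cmax,ss·e^(−kτ) ≈ 52.297 × 0.6404 ≈ 33.491 mg/L.
Trough 33.5 mg/L vs MEC 24 mg/L: adequate.

33.5 mg/L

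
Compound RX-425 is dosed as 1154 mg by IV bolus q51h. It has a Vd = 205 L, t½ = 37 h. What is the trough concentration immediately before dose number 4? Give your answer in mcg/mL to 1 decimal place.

f = (1/2)^(τ/t½) = (1/2)^(51/37) ≈ 0.3847.
C₀ = D/Vd = 1154/205 ≈ 5.629 mcg/mL.
Before the 4th dose, 3 doses have been given. Superposition: Cmin = C₀·(f + f² + … + f^3).
≈ 5.629 × (0.3847 + 0.1480 + 0.0569) ≈ 5.629 × 0.5896 ≈ 3.319 mcg/mL.

3.3 mcg/mL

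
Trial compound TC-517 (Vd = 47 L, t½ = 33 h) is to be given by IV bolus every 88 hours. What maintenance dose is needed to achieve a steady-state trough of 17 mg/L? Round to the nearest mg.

τ/t½ = 88/33 ≈ 2.6667, so f = (1/2)^(88/33) ≈ 0.157490.
Cmin,ss = (D/Vd)·f/(1−f), so D = Cmin,ss·Vd·(1−f)/f.
D = 17 × 47 × (1−f)/f ≈ 17 × 47 × 5.34961 ≈ 4274.34 mg.

4274 mg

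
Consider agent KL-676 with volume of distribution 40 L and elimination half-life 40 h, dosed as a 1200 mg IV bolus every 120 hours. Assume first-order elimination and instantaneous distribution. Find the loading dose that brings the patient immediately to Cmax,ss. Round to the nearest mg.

f = (1/2)^(120/40) ≈ 0.125000; accumulation ratio R = 1/(1−f) ≈ 1.14286.
Loading dose to hit Cmax,ss on first dose: D_load = D_maint·R ≈ 1200 × 1.14286 ≈ 1371.43 mg.

1371 mg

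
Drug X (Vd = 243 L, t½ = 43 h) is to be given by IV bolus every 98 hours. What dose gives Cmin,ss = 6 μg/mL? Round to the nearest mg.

5619 mg

τ/t½ = 98/43 ≈ 2.2791, so f = (1/2)^(98/43) ≈ 0.206031.
Cmin,ss = (D/Vd)·f/(1−f), so D = Cmin,ss·Vd·(1−f)/f.
D = 6 × 243 × (1−f)/f ≈ 6 × 243 × 3.85364 ≈ 5618.61 mg.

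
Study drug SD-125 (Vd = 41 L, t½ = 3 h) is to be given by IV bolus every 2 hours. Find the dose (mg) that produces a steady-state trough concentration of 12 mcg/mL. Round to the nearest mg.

τ/t½ = 2/3 ≈ 0.66667, so f = (1/2)^(2/3) ≈ 0.629961.
Cmin,ss = (D/Vd)·f/(1−f), so D = Cmin,ss·Vd·(1−f)/f.
D = 12 × 41 × (1−f)/f ≈ 12 × 41 × 0.58740 ≈ 289.00 mg.

289 mg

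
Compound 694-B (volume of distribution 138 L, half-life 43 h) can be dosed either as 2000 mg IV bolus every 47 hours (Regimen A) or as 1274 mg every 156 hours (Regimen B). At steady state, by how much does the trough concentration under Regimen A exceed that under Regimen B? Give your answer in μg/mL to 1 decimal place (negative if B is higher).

12.0 μg/mL

Regimen A: f = (1/2)^(47/43) ≈ 0.4688; Cmin,ss = (2000/138)·f/(1−f) ≈ 12.790 μg/mL.
Regimen B: f = (1/2)^(156/43) ≈ 0.0809; Cmin,ss = (1274/138)·f/(1−f) ≈ 0.813 μg/mL.
Difference ≈ 12.790 − 0.813 ≈ 11.977 μg/mL.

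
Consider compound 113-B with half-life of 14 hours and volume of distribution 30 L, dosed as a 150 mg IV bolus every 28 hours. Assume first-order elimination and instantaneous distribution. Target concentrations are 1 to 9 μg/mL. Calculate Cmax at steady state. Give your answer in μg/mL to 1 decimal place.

The dosing interval is 2 half-lives, so f = 2^(−2) = 0.25.
Accumulation ratio R = 1/(1 − f) = 1/0.75 = 4/3.
Single-dose peak C₀ = D/Vd = 150/30 = 5 μg/mL.
Steady-state peak Cmax,ss = C₀·R = 5 × 4/3 ≈ 6.667 μg/mL.
Peak 6.7 μg/mL vs MTC 9 μg/mL: below toxic threshold.

6.7 μg/mL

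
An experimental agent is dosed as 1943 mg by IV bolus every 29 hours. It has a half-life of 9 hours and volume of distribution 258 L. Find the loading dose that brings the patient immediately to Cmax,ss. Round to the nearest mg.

f = (1/2)^(29/9) ≈ 0.107155; accumulation ratio R = 1/(1−f) ≈ 1.12002.
Loading dose to hit Cmax,ss on first dose: D_load = D_maint·R ≈ 1943 × 1.12002 ≈ 2176.20 mg.

2176 mg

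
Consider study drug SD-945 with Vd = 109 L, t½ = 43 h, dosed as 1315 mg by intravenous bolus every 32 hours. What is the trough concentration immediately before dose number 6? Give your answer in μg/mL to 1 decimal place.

f = (1/2)^(τ/t½) = (1/2)^(32/43) ≈ 0.5970.
C₀ = D/Vd = 1315/109 ≈ 12.064 μg/mL.
Before the 6th dose, 5 doses have been given. Superposition: Cmin = C₀·(f + f² + … + f^5).
≈ 12.064 × (0.5970 + 0.3564 + 0.2128 + 0.1270 + 0.0758) ≈ 12.064 × 1.3690 ≈ 16.516 μg/mL.

16.5 μg/mL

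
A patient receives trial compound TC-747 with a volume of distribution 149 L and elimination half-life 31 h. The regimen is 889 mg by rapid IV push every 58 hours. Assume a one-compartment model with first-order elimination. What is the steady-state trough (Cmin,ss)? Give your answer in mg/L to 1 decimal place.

τ/t½ = 58/31 ≈ 1.871, so fraction remaining f = (1/2)^(58/31) ≈ 0.2734.
At steady state, accumulation factor R = 1/(1 − e^(−kτ)) ≈ 1.3763.
Single-dose peak C₀ = D/Vd = 889/149 ≈ 5.966 mg/L.
Steady-state peak Cmax,ss = C₀·R ≈ 5.966 × 1.3763 ≈ 8.211 mg/L.
Steady-state trough Cmin,ss = Cmax,ss·f ≈ 8.211 × 0.2734 ≈ 2.245 mg/L.

2.2 mg/L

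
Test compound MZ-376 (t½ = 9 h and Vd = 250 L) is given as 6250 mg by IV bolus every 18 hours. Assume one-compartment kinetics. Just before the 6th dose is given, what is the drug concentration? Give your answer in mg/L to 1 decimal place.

f = (1/2)^(τ/t½) = (1/2)^(18/9) ≈ 0.2500.
C₀ = D/Vd = 6250/250 ≈ 25.000 mg/L.
Before the 6th dose, 5 doses have been given. Superposition: Cmin = C₀·(f + f² + … + f^5).
≈ 25.000 × (0.2500 + 0.0625 + 0.0156 + 0.0039 + 0.0010) ≈ 25.000 × 0.3330 ≈ 8.325 mg/L.

8.3 mg/L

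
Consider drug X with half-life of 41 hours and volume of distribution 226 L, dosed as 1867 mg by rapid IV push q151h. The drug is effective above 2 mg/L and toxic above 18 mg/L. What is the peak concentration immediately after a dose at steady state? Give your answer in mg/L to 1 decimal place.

9.0 mg/L

τ/t½ = 151/41 ≈ 3.6829, so fraction remaining f = (1/2)^(151/41) ≈ 0.0779.
Accumulation ratio R = 1/(1 − f) ≈ 1/0.9221 ≈ 1.0845.
Each bolus raises the concentration by D/Vd = 1867/226 ≈ 8.261 mg/L.
Cmax,ss = C₀/(1 − f) ≈ 8.261/0.9221 ≈ 8.959 mg/L.
Peak 9.0 mg/L vs MTC 18 mg/L: below toxic threshold.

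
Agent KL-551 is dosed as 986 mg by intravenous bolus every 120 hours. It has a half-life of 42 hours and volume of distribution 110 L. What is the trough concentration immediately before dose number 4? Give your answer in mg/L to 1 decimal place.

f = (1/2)^(τ/t½) = (1/2)^(120/42) ≈ 0.1380.
C₀ = D/Vd = 986/110 ≈ 8.964 mg/L.
Before the 4th dose, 3 doses have been given. Superposition: Cmin = C₀·(f + f² + … + f^3).
≈ 8.964 × (0.1380 + 0.0190 + 0.0026) ≈ 8.964 × 0.1596 ≈ 1.431 mg/L.

1.4 mg/L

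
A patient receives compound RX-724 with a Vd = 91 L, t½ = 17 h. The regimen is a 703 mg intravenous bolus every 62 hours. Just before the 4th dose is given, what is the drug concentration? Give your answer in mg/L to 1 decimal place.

f = (1/2)^(τ/t½) = (1/2)^(62/17) ≈ 0.0798.
C₀ = D/Vd = 703/91 ≈ 7.725 mg/L.
Before the 4th dose, 3 doses have been given. Superposition: Cmin = C₀·(f + f² + … + f^3).
≈ 7.725 × (0.0798 + 0.0064 + 0.0005) ≈ 7.725 × 0.0867 ≈ 0.670 mg/L.

0.7 mg/L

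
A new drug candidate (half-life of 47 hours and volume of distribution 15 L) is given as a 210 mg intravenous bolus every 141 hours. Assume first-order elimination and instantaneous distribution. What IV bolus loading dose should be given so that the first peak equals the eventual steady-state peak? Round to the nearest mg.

240 mg

f = (1/2)^(141/47) ≈ 0.125000; accumulation ratio R = 1/(1−f) ≈ 1.14286.
Loading dose to hit Cmax,ss on first dose: D_load = D_maint·R ≈ 210 × 1.14286 ≈ 240.00 mg.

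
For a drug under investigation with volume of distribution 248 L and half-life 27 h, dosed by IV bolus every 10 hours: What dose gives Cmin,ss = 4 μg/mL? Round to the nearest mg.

290 mg

τ/t½ = 10/27 ≈ 0.37037, so f = (1/2)^(10/27) ≈ 0.773584.
Cmin,ss = (D/Vd)·f/(1−f), so D = Cmin,ss·Vd·(1−f)/f.
D = 4 × 248 × (1−f)/f ≈ 4 × 248 × 0.29268 ≈ 290.34 mg.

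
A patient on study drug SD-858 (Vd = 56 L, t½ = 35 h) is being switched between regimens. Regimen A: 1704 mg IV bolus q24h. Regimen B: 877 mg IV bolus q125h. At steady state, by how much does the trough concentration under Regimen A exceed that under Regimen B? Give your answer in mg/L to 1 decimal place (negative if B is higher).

Regimen A: f = (1/2)^(24/35) ≈ 0.6217; Cmin,ss = (1704/56)·f/(1−f) ≈ 50.006 mg/L.
Regimen B: f = (1/2)^(125/35) ≈ 0.0841; Cmin,ss = (877/56)·f/(1−f) ≈ 1.438 mg/L.
Difference ≈ 50.006 − 1.438 ≈ 48.568 mg/L.

48.6 mg/L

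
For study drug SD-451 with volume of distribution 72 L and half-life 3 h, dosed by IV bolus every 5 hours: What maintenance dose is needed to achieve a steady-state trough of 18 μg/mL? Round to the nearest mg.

2819 mg

τ/t½ = 5/3 ≈ 1.6667, so f = (1/2)^(5/3) ≈ 0.314980.
Cmin,ss = (D/Vd)·f/(1−f), so D = Cmin,ss·Vd·(1−f)/f.
D = 18 × 72 × (1−f)/f ≈ 18 × 72 × 2.17480 ≈ 2818.54 mg.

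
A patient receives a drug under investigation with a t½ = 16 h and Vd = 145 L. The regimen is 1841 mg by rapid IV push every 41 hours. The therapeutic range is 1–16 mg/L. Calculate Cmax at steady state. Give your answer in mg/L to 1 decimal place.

Over one 41-h interval, 41/16 ≈ 2.5625 half-lives elapse, leaving f ≈ 0.1693 of each dose.
Accumulation ratio R = 1/(1 − f) ≈ 1/0.8307 ≈ 1.2038.
Each bolus raises the concentration by D/Vd = 1841/145 ≈ 12.697 mg/L.
Cmax,ss = C₀/(1 − f) ≈ 12.697/0.8307 ≈ 15.285 mg/L.
Peak 15.3 mg/L vs MTC 16 mg/L: below toxic threshold.

15.3 mg/L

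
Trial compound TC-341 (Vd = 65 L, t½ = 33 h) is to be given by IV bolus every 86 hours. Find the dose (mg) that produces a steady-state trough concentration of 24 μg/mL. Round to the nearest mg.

τ/t½ = 86/33 ≈ 2.6061, so f = (1/2)^(86/33) ≈ 0.164247.
Cmin,ss = (D/Vd)·f/(1−f), so D = Cmin,ss·Vd·(1−f)/f.
D = 24 × 65 × (1−f)/f ≈ 24 × 65 × 5.08839 ≈ 7937.89 mg.

7938 mg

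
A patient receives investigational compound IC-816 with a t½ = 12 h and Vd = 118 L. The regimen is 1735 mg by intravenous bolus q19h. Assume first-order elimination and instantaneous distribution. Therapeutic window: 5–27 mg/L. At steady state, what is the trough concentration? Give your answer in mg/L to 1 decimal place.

7.4 mg/L

Over one 19-h interval, 19/12 ≈ 1.5833 half-lives elapse, leaving f ≈ 0.3337 of each dose.
Single-dose peak C₀ = D/Vd = 1735/118 ≈ 14.703 mg/L.
Steady-state trough Cmin,ss = C₀·f/(1−f) ≈ 14.703 × 0.3337/0.6663 ≈ 7.364 mg/L.
Trough 7.4 mg/L vs MEC 5 mg/L: adequate.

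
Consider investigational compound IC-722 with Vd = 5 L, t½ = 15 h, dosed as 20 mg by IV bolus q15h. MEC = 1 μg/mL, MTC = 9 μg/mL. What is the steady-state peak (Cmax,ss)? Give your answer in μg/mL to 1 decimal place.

The dosing interval is 1 half-life, so f = 2^(−1) = 0.5.
At steady state, R = 1/(1 − 0.5) = 2/1.
Single-dose peak C₀ = D/Vd = 20/5 = 4 μg/mL.
Steady-state peak Cmax,ss = C₀·R = 4 × 2/1 ≈ 8.000 μg/mL.
Peak 8.0 μg/mL vs MTC 9 μg/mL: below toxic threshold.

8.0 μg/mL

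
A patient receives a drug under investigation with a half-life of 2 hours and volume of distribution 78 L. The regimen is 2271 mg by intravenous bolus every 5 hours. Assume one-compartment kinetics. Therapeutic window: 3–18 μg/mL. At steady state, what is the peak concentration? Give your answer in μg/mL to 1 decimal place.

Over one 5-h interval, 5/2 ≈ 2.5 half-lives elapse, leaving f ≈ 0.1768 of each dose.
At steady state, accumulation factor R = 1/(1 − e^(−kτ)) ≈ 1.2148.
Single-dose peak C₀ = D/Vd = 2271/78 ≈ 29.115 μg/mL.
Steady-state peak Cmax,ss = C₀·R ≈ 29.115 × 1.2148 ≈ 35.369 μg/mL.
Peak 35.4 μg/mL vs MTC 18 μg/mL: exceeds toxic threshold.

35.4 μg/mL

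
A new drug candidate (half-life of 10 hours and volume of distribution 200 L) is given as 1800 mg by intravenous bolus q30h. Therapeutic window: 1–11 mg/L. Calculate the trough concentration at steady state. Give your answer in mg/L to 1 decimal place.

1.3 mg/L

τ = 30 h = 3 half-lives, so f = (1/2)^3 = 0.125.
Accumulation ratio R = 1/(1 − f) = 1/0.875 = 8/7.
Single-dose peak C₀ = D/Vd = 1800/200 = 9 mg/L.
Steady-state peak Cmax,ss = C₀·R = 9 × 8/7 ≈ 10.286 mg/L.
Steady-state trough Cmin,ss = Cmax,ss·f ≈ 10.286 × 0.125 ≈ 1.286 mg/L.
Trough 1.3 mg/L vs MEC 1 mg/L: adequate.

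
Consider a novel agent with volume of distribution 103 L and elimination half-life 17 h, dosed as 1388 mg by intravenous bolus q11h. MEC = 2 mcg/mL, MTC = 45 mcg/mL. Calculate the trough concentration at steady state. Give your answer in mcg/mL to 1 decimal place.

23.8 mcg/mL

τ/t½ = 11/17 ≈ 0.64706, so fraction remaining f = (1/2)^(11/17) ≈ 0.6386.
Accumulation ratio R = 1/(1 − f) ≈ 1/0.3614 ≈ 2.7670.
Each bolus raises the concentration by D/Vd = 1388/103 ≈ 13.476 mcg/mL.
Cmax,ss = C₀/(1 − f) ≈ 13.476/0.3614 ≈ 37.288 mcg/mL.
One interval later, Cmin,ss = Cmax,ss·e^(−kτ) ≈ 37.288 × 0.6386 ≈ 23.812 mcg/mL.
Trough 23.8 mcg/mL vs MEC 2 mcg/mL: adequate.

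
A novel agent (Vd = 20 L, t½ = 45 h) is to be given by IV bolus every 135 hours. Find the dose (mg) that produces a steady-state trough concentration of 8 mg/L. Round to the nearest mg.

τ/t½ = 135/45 ≈ 3, so f = (1/2)^(135/45) ≈ 0.125000.
Cmin,ss = (D/Vd)·f/(1−f), so D = Cmin,ss·Vd·(1−f)/f.
D = 8 × 20 × (1−f)/f ≈ 8 × 20 × 7.00000 ≈ 1120.00 mg.

1120 mg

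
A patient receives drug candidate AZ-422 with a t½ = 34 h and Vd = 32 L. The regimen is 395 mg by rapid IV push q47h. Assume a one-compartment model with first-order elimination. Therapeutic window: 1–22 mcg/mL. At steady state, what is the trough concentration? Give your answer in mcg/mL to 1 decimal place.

7.7 mcg/mL

Over one 47-h interval, 47/34 ≈ 1.3824 half-lives elapse, leaving f ≈ 0.3836 of each dose.
Accumulation ratio R = 1/(1 − f) ≈ 1/0.6164 ≈ 1.6223.
Single-dose peak C₀ = D/Vd = 395/32 ≈ 12.344 mcg/mL.
Cmax,ss = C₀/(1 − f) ≈ 12.344/0.6164 ≈ 20.026 mcg/mL.
Steady-state trough Cmin,ss = Cmax,ss·f ≈ 20.026 × 0.3836 ≈ 7.682 mcg/mL.
Trough 7.7 mcg/mL vs MEC 1 mcg/mL: adequate.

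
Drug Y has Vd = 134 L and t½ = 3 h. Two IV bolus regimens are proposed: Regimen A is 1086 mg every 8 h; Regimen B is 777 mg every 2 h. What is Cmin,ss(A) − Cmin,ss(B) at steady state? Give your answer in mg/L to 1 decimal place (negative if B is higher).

-8.4 mg/L

Regimen A: f = (1/2)^(8/3) ≈ 0.1575; Cmin,ss = (1086/134)·f/(1−f) ≈ 1.515 mg/L.
Regimen B: f = (1/2)^(2/3) ≈ 0.6300; Cmin,ss = (777/134)·f/(1−f) ≈ 9.873 mg/L.
Difference ≈ 1.515 − 9.873 ≈ -8.358 mg/L.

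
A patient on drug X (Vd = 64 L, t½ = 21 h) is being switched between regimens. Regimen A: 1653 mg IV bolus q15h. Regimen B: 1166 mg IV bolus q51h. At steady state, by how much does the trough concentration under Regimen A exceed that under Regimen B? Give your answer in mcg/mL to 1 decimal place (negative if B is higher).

36.2 mcg/mL

Regimen A: f = (1/2)^(15/21) ≈ 0.6095; Cmin,ss = (1653/64)·f/(1−f) ≈ 40.313 mcg/mL.
Regimen B: f = (1/2)^(51/21) ≈ 0.1857; Cmin,ss = (1166/64)·f/(1−f) ≈ 4.155 mcg/mL.
Difference ≈ 40.313 − 4.155 ≈ 36.158 mcg/mL.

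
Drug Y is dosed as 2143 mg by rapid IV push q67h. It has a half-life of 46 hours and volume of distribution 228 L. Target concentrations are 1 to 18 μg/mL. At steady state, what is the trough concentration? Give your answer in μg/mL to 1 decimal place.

5.4 μg/mL

k = ln2/t½ = ln2/46 ≈ 0.015068 h⁻¹; fraction remaining f = e^(−kτ) = e^(−0.015068×67) ≈ 0.3644.
Accumulation ratio R = 1/(1 − f) ≈ 1/0.6356 ≈ 1.5733.
Each bolus raises the concentration by D/Vd = 2143/228 ≈ 9.399 μg/mL.
Steady-state peak Cmax,ss = C₀·R ≈ 9.399 × 1.5733 ≈ 14.787 μg/mL.
One interval later, Cmin,ss = Cmax,ss·e^(−kτ) ≈ 14.787 × 0.3644 ≈ 5.388 μg/mL.
Trough 5.4 μg/mL vs MEC 1 μg/mL: adequate.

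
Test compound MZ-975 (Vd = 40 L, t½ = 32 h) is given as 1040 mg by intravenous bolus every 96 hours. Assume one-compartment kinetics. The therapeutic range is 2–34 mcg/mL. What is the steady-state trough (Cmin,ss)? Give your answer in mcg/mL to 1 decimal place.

3.7 mcg/mL

The dosing interval is 3 half-lives, so f = 2^(−3) = 0.125.
Accumulation ratio R = 1/(1 − f) = 1/0.875 = 8/7.
Single-dose peak C₀ = D/Vd = 1040/40 = 26 mcg/mL.
Steady-state peak Cmax,ss = C₀·R = 26 × 8/7 ≈ 29.714 mcg/mL.
Steady-state trough Cmin,ss = Cmax,ss·f ≈ 29.714 × 0.125 ≈ 3.714 mcg/mL.
Trough 3.7 mcg/mL vs MEC 2 mcg/mL: adequate.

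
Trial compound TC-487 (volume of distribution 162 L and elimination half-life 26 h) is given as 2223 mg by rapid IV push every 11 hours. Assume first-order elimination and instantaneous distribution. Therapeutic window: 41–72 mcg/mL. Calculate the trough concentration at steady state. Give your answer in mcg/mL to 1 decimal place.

Over one 11-h interval, 11/26 ≈ 0.42308 half-lives elapse, leaving f ≈ 0.7458 of each dose.
Accumulation ratio R = 1/(1 − f) ≈ 1/0.2542 ≈ 3.9339.
Each bolus raises the concentration by D/Vd = 2223/162 ≈ 13.722 mcg/mL.
Steady-state peak Cmax,ss = C₀·R ≈ 13.722 × 3.9339 ≈ 53.981 mcg/mL.
One interval later, Cmin,ss = Cmax,ss·e^(−kτ) ≈ 53.981 × 0.7458 ≈ 40.259 mcg/mL.
Trough 40.3 mcg/mL vs MEC 41 mcg/mL: subtherapeutic.

40.3 mcg/mL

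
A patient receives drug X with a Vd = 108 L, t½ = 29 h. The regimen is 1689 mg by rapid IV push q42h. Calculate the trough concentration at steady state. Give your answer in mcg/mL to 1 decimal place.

Over one 42-h interval, 42/29 ≈ 1.4483 half-lives elapse, leaving f ≈ 0.3665 of each dose.
At steady state, accumulation factor R = 1/(1 − e^(−kτ)) ≈ 1.5785.
Each bolus raises the concentration by D/Vd = 1689/108 ≈ 15.639 mcg/mL.
Steady-state peak Cmax,ss = C₀·R ≈ 15.639 × 1.5785 ≈ 24.686 mcg/mL.
One interval later, Cmin,ss = Cmax,ss·e^(−kτ) ≈ 24.686 × 0.3665 ≈ 9.047 mcg/mL.

9.0 mcg/mL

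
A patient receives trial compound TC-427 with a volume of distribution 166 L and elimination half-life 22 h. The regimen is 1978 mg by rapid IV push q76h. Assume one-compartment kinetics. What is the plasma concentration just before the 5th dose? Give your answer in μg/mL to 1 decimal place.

f = (1/2)^(τ/t½) = (1/2)^(76/22) ≈ 0.0912.
C₀ = D/Vd = 1978/166 ≈ 11.916 μg/mL.
Before the 5th dose, 4 doses have been given. Superposition: Cmin = C₀·(f + f² + … + f^4).
≈ 11.916 × (0.0912 + 0.0083 + 0.0008 + 0.0001) ≈ 11.916 × 0.1004 ≈ 1.196 μg/mL.

1.2 μg/mL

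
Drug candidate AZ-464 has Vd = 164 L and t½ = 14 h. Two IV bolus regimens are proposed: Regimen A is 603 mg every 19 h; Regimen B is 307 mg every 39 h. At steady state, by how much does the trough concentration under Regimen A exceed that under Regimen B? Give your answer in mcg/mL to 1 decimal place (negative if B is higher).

Regimen A: f = (1/2)^(19/14) ≈ 0.3904; Cmin,ss = (603/164)·f/(1−f) ≈ 2.355 mcg/mL.
Regimen B: f = (1/2)^(39/14) ≈ 0.1450; Cmin,ss = (307/164)·f/(1−f) ≈ 0.317 mcg/mL.
Difference ≈ 2.355 − 0.317 ≈ 2.038 mcg/mL.

2.0 mcg/mL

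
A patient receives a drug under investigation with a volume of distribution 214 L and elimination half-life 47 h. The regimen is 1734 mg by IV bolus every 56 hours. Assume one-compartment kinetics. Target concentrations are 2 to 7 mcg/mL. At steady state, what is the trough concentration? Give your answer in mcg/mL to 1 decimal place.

τ/t½ = 56/47 ≈ 1.1915, so fraction remaining f = (1/2)^(56/47) ≈ 0.4379.
Each bolus raises the concentration by D/Vd = 1734/214 ≈ 8.103 mcg/mL.
Steady-state trough Cmin,ss = C₀·f/(1−f) ≈ 8.103 × 0.4379/0.5621 ≈ 6.313 mcg/mL.
Trough 6.3 mcg/mL vs MEC 2 mcg/mL: adequate.

6.3 mcg/mL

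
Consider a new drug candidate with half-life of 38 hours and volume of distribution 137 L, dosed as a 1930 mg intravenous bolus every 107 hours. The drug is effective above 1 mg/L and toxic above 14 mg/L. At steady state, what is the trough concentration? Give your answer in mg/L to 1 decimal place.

2.3 mg/L

τ/t½ = 107/38 ≈ 2.8158, so fraction remaining f = (1/2)^(107/38) ≈ 0.1420.
At steady state, accumulation factor R = 1/(1 − e^(−kτ)) ≈ 1.1655.
Each bolus raises the concentration by D/Vd = 1930/137 ≈ 14.088 mg/L.
Cmax,ss = C₀/(1 − f) ≈ 14.088/0.8580 ≈ 16.420 mg/L.
Steady-state trough Cmin,ss = Cmax,ss·f ≈ 16.420 × 0.1420 ≈ 2.332 mg/L.
Trough 2.3 mg/L vs MEC 1 mg/L: adequate.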